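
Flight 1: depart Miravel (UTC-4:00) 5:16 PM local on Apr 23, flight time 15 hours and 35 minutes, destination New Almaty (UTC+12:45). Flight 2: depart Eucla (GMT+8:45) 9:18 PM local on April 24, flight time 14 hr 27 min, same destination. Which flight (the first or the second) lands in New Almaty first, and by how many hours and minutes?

Flight 1 in UTC: 5:16 PM + 4:00 = 9:16 PM on Apr 23.
+15 hours and 35 minutes → arrive 12:51 PM UTC on Apr 24.
Flight 2 in UTC: 9:18 PM − 8:45 = 12:33 PM on Apr 24.
+14 hours and 27 minutes → arrive 3:00 AM UTC on Apr 25.
Flight 1 lands earlier by 14 hours 9 minutes.

the first, by 14 hours 9 minutes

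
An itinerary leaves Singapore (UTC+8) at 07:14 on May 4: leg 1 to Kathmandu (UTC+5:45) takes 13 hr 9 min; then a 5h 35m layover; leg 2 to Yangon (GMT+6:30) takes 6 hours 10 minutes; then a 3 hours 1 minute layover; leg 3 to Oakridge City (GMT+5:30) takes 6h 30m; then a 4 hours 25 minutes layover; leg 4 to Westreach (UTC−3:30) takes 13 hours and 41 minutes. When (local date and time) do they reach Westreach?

Convert departure to UTC: 07:14 − 8:00 = 23:14 UTC on May 3.
Add 13 hours and 9 minutes leg 1 → 12:23 UTC (May 4).
Add 5 hours and 35 minutes layover in Kathmandu → 17:58 UTC.
Add 6 hours and 10 minutes leg 2 → 00:08 UTC (May 5).
Add 3 hours and 1 minute layover in Yangon → 03:09 UTC.
Add 6 hours 30 minutes leg 3 → 09:39 UTC.
Add 4 hours and 25 minutes layover in Oakridge City → 14:04 UTC.
Add 13 hours 41 minutes leg 4 → 03:45 UTC (May 6).
Westreach is UTC−3:30, so local arrival = 03:45 − 3:30 = 00:15 on May 6.

00:15 on May 6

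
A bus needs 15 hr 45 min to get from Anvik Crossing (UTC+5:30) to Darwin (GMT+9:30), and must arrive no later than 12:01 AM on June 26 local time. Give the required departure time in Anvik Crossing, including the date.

4:16 AM on June 25

Target arrival in UTC: 12:01 AM − 9:30 = 2:31 PM on Jun 25.
Subtract 15 hours and 45 minutes → departure 10:46 PM UTC on Jun 24.
Anvik Crossing is UTC+5:30: 10:46 PM + 5:30 = 4:16 AM on Jun 25.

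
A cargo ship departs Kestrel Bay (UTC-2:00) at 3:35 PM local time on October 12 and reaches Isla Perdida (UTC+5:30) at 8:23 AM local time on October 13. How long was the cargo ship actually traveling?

Departure in UTC: 3:35 PM + 2:00 = 5:35 PM on Oct 12.
Arrival in UTC: 8:23 AM − 5:30 = 2:53 AM on Oct 13.
Elapsed = 2:53 AM − 5:35 PM (+1 day) = 9 hours 18 minutes.

9 hours 18 minutes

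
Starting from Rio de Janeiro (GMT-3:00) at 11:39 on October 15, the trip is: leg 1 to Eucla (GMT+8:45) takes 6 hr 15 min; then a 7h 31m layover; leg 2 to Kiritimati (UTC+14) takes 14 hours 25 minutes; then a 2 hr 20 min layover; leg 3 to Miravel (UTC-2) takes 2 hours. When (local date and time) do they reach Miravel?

21:10 on October 16

Convert departure to UTC: 11:39 + 3:00 = 14:39 UTC on Oct 15.
Add 6 hours 15 minutes leg 1 → 20:54 UTC.
Add 7 hours 31 minutes layover in Eucla → 04:25 UTC (Oct 16).
Add 14 hours 25 minutes leg 2 → 18:50 UTC.
Add 2 hours and 20 minutes layover in Kiritimati → 21:10 UTC.
Add 2 hours leg 3 → 23:10 UTC.
Miravel is UTC−2:00, so local arrival = 23:10 − 2:00 = 21:10 on Oct 16.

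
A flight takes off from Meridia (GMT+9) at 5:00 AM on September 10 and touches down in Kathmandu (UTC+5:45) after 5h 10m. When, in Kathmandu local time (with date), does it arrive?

Convert departure to UTC: 5:00 AM − 9:00 = 8:00 PM UTC on Sep 9.
Add 5 hours and 10 minutes travel time → 1:10 AM UTC (Sep 10).
Kathmandu is UTC+5:45, so local arrival = 1:10 AM + 5:45 = 6:55 AM on Sep 10.

6:55 AM on September 10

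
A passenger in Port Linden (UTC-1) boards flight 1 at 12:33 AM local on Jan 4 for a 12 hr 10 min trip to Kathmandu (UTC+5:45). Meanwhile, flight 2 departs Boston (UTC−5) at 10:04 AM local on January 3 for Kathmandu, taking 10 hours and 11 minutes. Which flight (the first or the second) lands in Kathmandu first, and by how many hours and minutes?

the second, by 12 hours 28 minutes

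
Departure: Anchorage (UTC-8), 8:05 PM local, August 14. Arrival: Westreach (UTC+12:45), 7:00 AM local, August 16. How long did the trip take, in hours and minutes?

14 hours 10 minutes

Departure in UTC: 8:05 PM + 8:00 = 4:05 AM on Aug 15.
Arrival in UTC: 7:00 AM − 12:45 = 6:15 PM on Aug 15.
Elapsed = 6:15 PM − 4:05 AM = 14 hours 10 minutes.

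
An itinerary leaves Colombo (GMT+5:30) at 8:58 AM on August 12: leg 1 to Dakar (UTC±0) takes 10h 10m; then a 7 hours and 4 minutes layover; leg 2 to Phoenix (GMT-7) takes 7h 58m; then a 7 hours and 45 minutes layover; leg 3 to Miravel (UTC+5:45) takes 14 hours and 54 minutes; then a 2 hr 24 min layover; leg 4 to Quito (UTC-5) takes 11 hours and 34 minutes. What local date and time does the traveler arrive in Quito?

12:17 PM on August 14

Convert departure to UTC: 8:58 AM − 5:30 = 3:28 AM UTC on Aug 12.
Add 10 hours 10 minutes leg 1 → 1:38 PM UTC.
Add 7 hours 4 minutes layover in Dakar → 8:42 PM UTC.
Add 7 hours 58 minutes leg 2 → 4:40 AM UTC (Aug 13).
Add 7 hours and 45 minutes layover in Phoenix → 12:25 PM UTC.
Add 14 hours 54 minutes leg 3 → 3:19 AM UTC (Aug 14).
Add 2 hours 24 minutes layover in Miravel → 5:43 AM UTC.
Add 11 hours and 34 minutes leg 4 → 5:17 PM UTC.
Quito is UTC−5:00, so local arrival = 5:17 PM − 5:00 = 12:17 PM on Aug 14.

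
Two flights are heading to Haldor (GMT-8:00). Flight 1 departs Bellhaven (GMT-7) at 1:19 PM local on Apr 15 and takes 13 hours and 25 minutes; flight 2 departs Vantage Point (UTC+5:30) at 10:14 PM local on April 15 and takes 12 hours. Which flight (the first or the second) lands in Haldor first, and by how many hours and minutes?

the second, by 5 hours

Flight 1 in UTC: 1:19 PM + 7:00 = 8:19 PM on Apr 15.
+13 hours 25 minutes → arrive 9:44 AM UTC on Apr 16.
Flight 2 in UTC: 10:14 PM − 5:30 = 4:44 PM on Apr 15.
+12 hours → arrive 4:44 AM UTC on Apr 16.
Flight 2 lands earlier by 5 hours.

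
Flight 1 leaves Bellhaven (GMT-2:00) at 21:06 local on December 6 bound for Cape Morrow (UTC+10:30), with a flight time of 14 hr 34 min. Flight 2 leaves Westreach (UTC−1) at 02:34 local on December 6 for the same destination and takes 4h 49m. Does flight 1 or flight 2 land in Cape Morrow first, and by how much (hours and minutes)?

Flight 1 in UTC: 21:06 + 2:00 = 23:06 on Dec 6.
+14 hours and 34 minutes → arrive 13:40 UTC on Dec 7.
Flight 2 in UTC: 02:34 + 1:00 = 03:34 on Dec 6.
+4 hours and 49 minutes → arrive 08:23 UTC on Dec 6.
Flight 2 lands earlier by 29 hours 17 minutes.

the second, by 29 hours 17 minutes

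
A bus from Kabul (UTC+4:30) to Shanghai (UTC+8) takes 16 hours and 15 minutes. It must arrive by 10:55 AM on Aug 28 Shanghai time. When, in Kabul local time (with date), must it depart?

Target arrival in UTC: 10:55 AM − 8:00 = 2:55 AM on Aug 28.
Subtract 16 hours 15 minutes → departure 10:40 AM UTC on Aug 27.
Kabul is UTC+4:30: 10:40 AM + 4:30 = 3:10 PM on Aug 27.

3:10 PM on Aug 27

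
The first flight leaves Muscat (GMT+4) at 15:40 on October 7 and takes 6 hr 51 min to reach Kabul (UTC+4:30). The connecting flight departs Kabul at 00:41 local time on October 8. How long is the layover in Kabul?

1 hour 40 minutes

Convert departure to UTC: 15:40 − 4:00 = 11:40 UTC on Oct 7.
Add 6 hours 51 minutes flight time → 18:31 UTC.
Kabul is UTC+4:30, so local arrival = 18:31 + 4:30 = 23:01 on Oct 7.
Layover = 00:41 − 23:01 (+1 day) = 1 hour 40 minutes.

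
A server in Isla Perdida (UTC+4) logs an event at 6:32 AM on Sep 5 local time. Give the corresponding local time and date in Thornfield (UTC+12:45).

Thornfield is 8:45 ahead of Isla Perdida.
Shift by the zone difference: 6:32 AM + 8:45 = 3:17 PM on Sep 5 in Thornfield.

3:17 PM on September 5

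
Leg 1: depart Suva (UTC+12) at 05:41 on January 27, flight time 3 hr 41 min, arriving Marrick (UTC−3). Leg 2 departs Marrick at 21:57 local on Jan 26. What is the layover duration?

Convert departure to UTC: 05:41 − 12:00 = 17:41 UTC on Jan 26.
Add 3 hours and 41 minutes flight time → 21:22 UTC.
Marrick is UTC−3:00, so local arrival = 21:22 − 3:00 = 18:22 on Jan 26.
Layover = 21:57 − 18:22 = 3 hours 35 minutes.

3 hours 35 minutes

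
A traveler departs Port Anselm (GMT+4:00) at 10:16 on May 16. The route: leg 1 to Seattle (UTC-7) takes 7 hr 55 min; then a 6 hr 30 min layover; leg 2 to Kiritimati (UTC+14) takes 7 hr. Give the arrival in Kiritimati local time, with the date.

Convert departure to UTC: 10:16 − 4:00 = 06:16 UTC on May 16.
Add 7 hours and 55 minutes leg 1 → 14:11 UTC.
Add 6 hours and 30 minutes layover in Seattle → 20:41 UTC.
Add 7 hours leg 2 → 03:41 UTC (May 17).
Kiritimati is UTC+14:00, so local arrival = 03:41 + 14:00 = 17:41 on May 17.

17:41 on May 17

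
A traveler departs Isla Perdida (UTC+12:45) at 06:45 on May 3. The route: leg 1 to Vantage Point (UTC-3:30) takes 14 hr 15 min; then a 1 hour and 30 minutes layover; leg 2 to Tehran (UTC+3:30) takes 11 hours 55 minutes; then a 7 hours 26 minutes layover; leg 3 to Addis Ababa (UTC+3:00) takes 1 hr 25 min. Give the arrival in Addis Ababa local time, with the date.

09:31 on May 4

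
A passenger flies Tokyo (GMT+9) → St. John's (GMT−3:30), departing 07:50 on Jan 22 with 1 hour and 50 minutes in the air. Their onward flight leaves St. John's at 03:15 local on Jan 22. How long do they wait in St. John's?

Convert departure to UTC: 07:50 − 9:00 = 22:50 UTC on Jan 21.
Add 1 hour and 50 minutes flight time → 00:40 UTC (Jan 22).
St. John's is UTC−3:30, so local arrival = 00:40 − 3:30 = 21:10 on Jan 21.
Layover = 03:15 − 21:10 (+1 day) = 6 hours 5 minutes.

6 hours 5 minutes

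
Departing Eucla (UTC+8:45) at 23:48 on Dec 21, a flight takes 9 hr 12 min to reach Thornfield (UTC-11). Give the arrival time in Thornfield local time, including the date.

Convert departure to UTC: 23:48 − 8:45 = 15:03 UTC on Dec 21.
Add 9 hours 12 minutes travel time → 00:15 UTC (Dec 22).
Thornfield is UTC−11:00, so local arrival = 00:15 − 11:00 = 13:15 on Dec 21.

13:15 on December 21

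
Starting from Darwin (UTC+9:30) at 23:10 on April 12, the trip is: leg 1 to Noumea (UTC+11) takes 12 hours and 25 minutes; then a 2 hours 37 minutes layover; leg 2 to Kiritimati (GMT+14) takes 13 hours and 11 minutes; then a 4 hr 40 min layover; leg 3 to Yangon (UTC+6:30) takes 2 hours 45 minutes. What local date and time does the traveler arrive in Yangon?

Convert departure to UTC: 23:10 − 9:30 = 13:40 UTC on Apr 12.
Add 12 hours 25 minutes leg 1 → 02:05 UTC (Apr 13).
Add 2 hours 37 minutes layover in Noumea → 04:42 UTC.
Add 13 hours and 11 minutes leg 2 → 17:53 UTC.
Add 4 hours 40 minutes layover in Kiritimati → 22:33 UTC.
Add 2 hours and 45 minutes leg 3 → 01:18 UTC (Apr 14).
Yangon is UTC+6:30, so local arrival = 01:18 + 6:30 = 07:48 on Apr 14.

07:48 on April 14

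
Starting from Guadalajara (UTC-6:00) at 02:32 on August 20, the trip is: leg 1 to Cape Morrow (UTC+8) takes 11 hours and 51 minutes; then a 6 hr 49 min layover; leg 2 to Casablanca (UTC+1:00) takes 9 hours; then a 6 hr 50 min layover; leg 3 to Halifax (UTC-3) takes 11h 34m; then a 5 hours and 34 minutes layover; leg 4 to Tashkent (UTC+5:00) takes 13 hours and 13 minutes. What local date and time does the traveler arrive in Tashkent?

Convert departure to UTC: 02:32 + 6:00 = 08:32 UTC on Aug 20.
Add 11 hours and 51 minutes leg 1 → 20:23 UTC.
Add 6 hours and 49 minutes layover in Cape Morrow → 03:12 UTC (Aug 21).
Add 9 hours leg 2 → 12:12 UTC.
Add 6 hours and 50 minutes layover in Casablanca → 19:02 UTC.
Add 11 hours and 34 minutes leg 3 → 06:36 UTC (Aug 22).
Add 5 hours and 34 minutes layover in Halifax → 12:10 UTC.
Add 13 hours and 13 minutes leg 4 → 01:23 UTC (Aug 23).
Tashkent is UTC+5:00, so local arrival = 01:23 + 5:00 = 06:23 on Aug 23.

06:23 on Aug 23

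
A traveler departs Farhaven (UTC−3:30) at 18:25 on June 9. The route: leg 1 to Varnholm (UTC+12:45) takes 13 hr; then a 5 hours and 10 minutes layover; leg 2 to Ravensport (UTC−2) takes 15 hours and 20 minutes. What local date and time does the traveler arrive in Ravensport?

Convert departure to UTC: 18:25 + 3:30 = 21:55 UTC on Jun 9.
Add 13 hours leg 1 → 10:55 UTC (Jun 10).
Add 5 hours 10 minutes layover in Varnholm → 16:05 UTC.
Add 15 hours 20 minutes leg 2 → 07:25 UTC (Jun 11).
Ravensport is UTC−2:00, so local arrival = 07:25 − 2:00 = 05:25 on Jun 11.

05:25 on June 11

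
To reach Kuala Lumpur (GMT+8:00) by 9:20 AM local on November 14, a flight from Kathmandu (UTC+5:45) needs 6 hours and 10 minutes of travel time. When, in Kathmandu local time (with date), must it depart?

Target arrival in UTC: 9:20 AM − 8:00 = 1:20 AM on Nov 14.
Subtract 6 hours 10 minutes → departure 7:10 PM UTC on Nov 13.
Kathmandu is UTC+5:45: 7:10 PM + 5:45 = 12:55 AM on Nov 14.

12:55 AM on November 14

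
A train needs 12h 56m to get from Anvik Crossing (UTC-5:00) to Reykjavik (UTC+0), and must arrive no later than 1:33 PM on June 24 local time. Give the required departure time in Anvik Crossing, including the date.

7:37 PM on Jun 23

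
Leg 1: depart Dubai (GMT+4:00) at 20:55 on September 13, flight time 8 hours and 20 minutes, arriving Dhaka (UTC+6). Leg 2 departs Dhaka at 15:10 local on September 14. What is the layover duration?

Convert departure to UTC: 20:55 − 4:00 = 16:55 UTC on Sep 13.
Add 8 hours and 20 minutes flight time → 01:15 UTC (Sep 14).
Dhaka is UTC+6:00, so local arrival = 01:15 + 6:00 = 07:15 on Sep 14.
Layover = 15:10 − 07:15 = 7 hours 55 minutes.

7 hours 55 minutes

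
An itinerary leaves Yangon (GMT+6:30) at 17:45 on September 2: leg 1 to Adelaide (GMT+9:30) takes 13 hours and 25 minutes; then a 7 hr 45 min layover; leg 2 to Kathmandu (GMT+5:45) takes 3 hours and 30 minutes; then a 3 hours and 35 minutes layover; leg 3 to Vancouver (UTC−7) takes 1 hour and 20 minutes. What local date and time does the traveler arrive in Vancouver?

09:50 on September 3

Convert departure to UTC: 17:45 − 6:30 = 11:15 UTC on Sep 2.
Add 13 hours 25 minutes leg 1 → 00:40 UTC (Sep 3).
Add 7 hours and 45 minutes layover in Adelaide → 08:25 UTC.
Add 3 hours and 30 minutes leg 2 → 11:55 UTC.
Add 3 hours 35 minutes layover in Kathmandu → 15:30 UTC.
Add 1 hour and 20 minutes leg 3 → 16:50 UTC.
Vancouver is UTC−7:00, so local arrival = 16:50 − 7:00 = 09:50 on Sep 3.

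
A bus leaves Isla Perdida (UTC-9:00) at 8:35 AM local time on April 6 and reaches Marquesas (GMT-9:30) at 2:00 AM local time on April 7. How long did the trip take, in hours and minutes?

17 hours 55 minutes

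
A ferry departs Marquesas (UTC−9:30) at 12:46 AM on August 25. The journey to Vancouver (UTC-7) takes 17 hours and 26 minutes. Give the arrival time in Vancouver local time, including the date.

8:42 PM on Aug 25

Vancouver is 2:30 ahead of Marquesas.
After 17 hours and 26 minutes it is 6:12 PM in Marquesas.
Shift by the zone difference: 6:12 PM + 2:30 = 8:42 PM on Aug 25 in Vancouver.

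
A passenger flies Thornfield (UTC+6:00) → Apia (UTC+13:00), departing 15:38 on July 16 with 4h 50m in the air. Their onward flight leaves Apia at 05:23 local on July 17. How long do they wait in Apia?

1 hour 55 minutes

Convert departure to UTC: 15:38 − 6:00 = 09:38 UTC on Jul 16.
Add 4 hours 50 minutes flight time → 14:28 UTC.
Apia is UTC+13:00, so local arrival = 14:28 + 13:00 = 03:28 on Jul 17.
Layover = 05:23 − 03:28 = 1 hour 55 minutes.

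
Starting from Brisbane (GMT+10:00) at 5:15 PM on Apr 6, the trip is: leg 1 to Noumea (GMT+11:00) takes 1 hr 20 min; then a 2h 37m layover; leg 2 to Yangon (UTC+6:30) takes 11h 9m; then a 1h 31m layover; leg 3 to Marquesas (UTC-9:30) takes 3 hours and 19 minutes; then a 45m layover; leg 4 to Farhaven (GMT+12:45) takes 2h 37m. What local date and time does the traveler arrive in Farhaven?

7:18 PM on April 7

Convert departure to UTC: 5:15 PM − 10:00 = 7:15 AM UTC on Apr 6.
Add 1 hour 20 minutes leg 1 → 8:35 AM UTC.
Add 2 hours and 37 minutes layover in Noumea → 11:12 AM UTC.
Add 11 hours and 9 minutes leg 2 → 10:21 PM UTC.
Add 1 hour 31 minutes layover in Yangon → 11:52 PM UTC.
Add 3 hours and 19 minutes leg 3 → 3:11 AM UTC (Apr 7).
Add 45 minutes layover in Marquesas → 3:56 AM UTC.
Add 2 hours 37 minutes leg 4 → 6:33 AM UTC.
Farhaven is UTC+12:45, so local arrival = 6:33 AM + 12:45 = 7:18 PM on Apr 7.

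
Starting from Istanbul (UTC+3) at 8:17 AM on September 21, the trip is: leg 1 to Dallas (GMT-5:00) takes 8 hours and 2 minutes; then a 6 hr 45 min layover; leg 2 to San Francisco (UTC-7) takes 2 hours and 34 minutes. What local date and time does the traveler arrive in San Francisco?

3:38 PM on September 21

Convert departure to UTC: 8:17 AM − 3:00 = 5:17 AM UTC on Sep 21.
Add 8 hours 2 minutes leg 1 → 1:19 PM UTC.
Add 6 hours and 45 minutes layover in Dallas → 8:04 PM UTC.
Add 2 hours and 34 minutes leg 2 → 10:38 PM UTC.
San Francisco is UTC−7:00, so local arrival = 10:38 PM − 7:00 = 3:38 PM on Sep 21.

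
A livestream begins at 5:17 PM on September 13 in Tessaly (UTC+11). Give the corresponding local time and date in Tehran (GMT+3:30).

In UTC: 5:17 PM − 11:00 = 6:17 AM on Sep 13.
Tehran is UTC+3:30: 6:17 AM + 3:30 = 9:47 AM on Sep 13.

9:47 AM on Sep 13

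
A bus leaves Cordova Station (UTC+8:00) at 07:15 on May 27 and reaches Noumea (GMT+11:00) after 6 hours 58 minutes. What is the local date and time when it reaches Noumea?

Convert departure to UTC: 07:15 − 8:00 = 23:15 UTC on May 26.
Add 6 hours and 58 minutes travel time → 06:13 UTC (May 27).
Noumea is UTC+11:00, so local arrival = 06:13 + 11:00 = 17:13 on May 27.

17:13 on May 27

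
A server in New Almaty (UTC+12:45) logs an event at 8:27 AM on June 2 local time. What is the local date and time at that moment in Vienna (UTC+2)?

Vienna is 10:45 behind New Almaty.
Shift by the zone difference: 8:27 AM − 10:45 = 9:42 PM on Jun 1 in Vienna.

9:42 PM on June 1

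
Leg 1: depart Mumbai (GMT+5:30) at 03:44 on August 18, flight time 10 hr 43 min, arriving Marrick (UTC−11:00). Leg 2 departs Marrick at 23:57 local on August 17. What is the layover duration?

Convert departure to UTC: 03:44 − 5:30 = 22:14 UTC on Aug 17.
Add 10 hours 43 minutes flight time → 08:57 UTC (Aug 18).
Marrick is UTC−11:00, so local arrival = 08:57 − 11:00 = 21:57 on Aug 17.
Layover = 23:57 − 21:57 = 2 hours.

2 hours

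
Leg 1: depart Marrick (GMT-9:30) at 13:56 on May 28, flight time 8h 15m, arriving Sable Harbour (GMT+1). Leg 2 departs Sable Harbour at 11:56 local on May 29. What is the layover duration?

3 hours 15 minutes

Convert departure to UTC: 13:56 + 9:30 = 23:26 UTC on May 28.
Add 8 hours 15 minutes flight time → 07:41 UTC (May 29).
Sable Harbour is UTC+1:00, so local arrival = 07:41 + 1:00 = 08:41 on May 29.
Layover = 11:56 − 08:41 = 3 hours 15 minutes.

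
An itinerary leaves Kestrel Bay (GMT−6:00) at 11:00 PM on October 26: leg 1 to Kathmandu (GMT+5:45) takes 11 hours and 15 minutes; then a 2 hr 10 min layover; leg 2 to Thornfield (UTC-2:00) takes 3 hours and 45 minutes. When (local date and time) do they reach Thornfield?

8:10 PM on Oct 27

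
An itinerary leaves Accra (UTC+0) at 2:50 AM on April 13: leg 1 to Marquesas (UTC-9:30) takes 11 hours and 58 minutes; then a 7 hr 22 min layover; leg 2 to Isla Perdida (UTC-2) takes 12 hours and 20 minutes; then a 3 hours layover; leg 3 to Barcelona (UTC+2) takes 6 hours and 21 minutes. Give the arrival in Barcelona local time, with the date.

9:51 PM on Apr 14

Accra is at UTC+0, so departure is already 2:50 AM UTC on Apr 13.
Add 11 hours and 58 minutes leg 1 → 2:48 PM UTC.
Add 7 hours and 22 minutes layover in Marquesas → 10:10 PM UTC.
Add 12 hours 20 minutes leg 2 → 10:30 AM UTC (Apr 14).
Add 3 hours layover in Isla Perdida → 1:30 PM UTC.
Add 6 hours 21 minutes leg 3 → 7:51 PM UTC.
Barcelona is UTC+2:00, so local arrival = 7:51 PM + 2:00 = 9:51 PM on Apr 14.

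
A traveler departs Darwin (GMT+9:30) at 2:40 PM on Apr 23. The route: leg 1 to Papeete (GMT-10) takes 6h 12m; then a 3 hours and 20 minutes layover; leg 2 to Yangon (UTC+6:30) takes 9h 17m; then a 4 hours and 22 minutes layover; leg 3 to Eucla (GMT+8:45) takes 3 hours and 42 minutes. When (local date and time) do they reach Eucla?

Convert departure to UTC: 2:40 PM − 9:30 = 5:10 AM UTC on Apr 23.
Add 6 hours and 12 minutes leg 1 → 11:22 AM UTC.
Add 3 hours and 20 minutes layover in Papeete → 2:42 PM UTC.
Add 9 hours 17 minutes leg 2 → 11:59 PM UTC.
Add 4 hours 22 minutes layover in Yangon → 4:21 AM UTC (Apr 24).
Add 3 hours 42 minutes leg 3 → 8:03 AM UTC.
Eucla is UTC+8:45, so local arrival = 8:03 AM + 8:45 = 4:48 PM on Apr 24.

4:48 PM on April 24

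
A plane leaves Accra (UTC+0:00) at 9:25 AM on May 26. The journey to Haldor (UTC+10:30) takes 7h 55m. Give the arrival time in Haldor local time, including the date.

Accra is at UTC+0, so departure is already 9:25 AM UTC on May 26.
Add 7 hours 55 minutes travel time → 5:20 PM UTC.
Haldor is UTC+10:30, so local arrival = 5:20 PM + 10:30 = 3:50 AM on May 27.

3:50 AM on May 27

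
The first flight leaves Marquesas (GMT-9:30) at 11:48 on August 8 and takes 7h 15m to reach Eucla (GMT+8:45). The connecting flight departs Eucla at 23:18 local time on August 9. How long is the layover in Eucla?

Convert departure to UTC: 11:48 + 9:30 = 21:18 UTC on Aug 8.
Add 7 hours 15 minutes flight time → 04:33 UTC (Aug 9).
Eucla is UTC+8:45, so local arrival = 04:33 + 8:45 = 13:18 on Aug 9.
Layover = 23:18 − 13:18 = 10 hours.

10 hours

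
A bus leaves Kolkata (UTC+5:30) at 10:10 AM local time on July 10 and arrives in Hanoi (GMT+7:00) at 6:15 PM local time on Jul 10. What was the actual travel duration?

6 hours 35 minutes

Departure in UTC: 10:10 AM − 5:30 = 4:40 AM on Jul 10.
Arrival in UTC: 6:15 PM − 7:00 = 11:15 AM on Jul 10.
Elapsed = 11:15 AM − 4:40 AM = 6 hours 35 minutes.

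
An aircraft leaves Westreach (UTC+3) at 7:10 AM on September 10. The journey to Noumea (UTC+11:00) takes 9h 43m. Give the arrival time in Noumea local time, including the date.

Convert departure to UTC: 7:10 AM − 3:00 = 4:10 AM UTC on Sep 10.
Add 9 hours 43 minutes travel time → 1:53 PM UTC.
Noumea is UTC+11:00, so local arrival = 1:53 PM + 11:00 = 12:53 AM on Sep 11.

12:53 AM on September 11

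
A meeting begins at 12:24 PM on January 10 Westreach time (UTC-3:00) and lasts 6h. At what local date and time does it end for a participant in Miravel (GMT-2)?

7:24 PM on Jan 10

Convert start to UTC: 12:24 PM + 3:00 = 3:24 PM UTC on Jan 10.
Add 6 hours duration → 9:24 PM UTC.
Miravel is UTC−2:00, so local end time = 9:24 PM − 2:00 = 7:24 PM on Jan 10.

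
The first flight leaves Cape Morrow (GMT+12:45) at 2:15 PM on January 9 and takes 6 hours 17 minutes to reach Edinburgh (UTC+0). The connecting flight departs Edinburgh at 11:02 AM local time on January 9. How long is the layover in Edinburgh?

Convert departure to UTC: 2:15 PM − 12:45 = 1:30 AM UTC on Jan 9.
Add 6 hours and 17 minutes flight time → 7:47 AM UTC.
Edinburgh is UTC+0, so local arrival is the same: 7:47 AM on Jan 9.
Layover = 11:02 AM − 7:47 AM = 3 hours 15 minutes.

3 hours 15 minutes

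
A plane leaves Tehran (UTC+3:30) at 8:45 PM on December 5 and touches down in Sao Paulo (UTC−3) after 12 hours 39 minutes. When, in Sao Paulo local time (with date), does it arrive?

Sao Paulo is 6:30 behind Tehran.
After 12 hours 39 minutes it is 9:24 AM (Dec 6) in Tehran.
Shift by the zone difference: 9:24 AM − 6:30 = 2:54 AM on Dec 6 in Sao Paulo.

2:54 AM on Dec 6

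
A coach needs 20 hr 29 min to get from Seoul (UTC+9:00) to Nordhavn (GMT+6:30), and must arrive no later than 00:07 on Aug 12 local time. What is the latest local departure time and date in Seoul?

06:08 on Aug 11

Target arrival in UTC: 00:07 − 6:30 = 17:37 on Aug 11.
Subtract 20 hours 29 minutes → departure 21:08 UTC on Aug 10.
Seoul is UTC+9:00: 21:08 + 9:00 = 06:08 on Aug 11.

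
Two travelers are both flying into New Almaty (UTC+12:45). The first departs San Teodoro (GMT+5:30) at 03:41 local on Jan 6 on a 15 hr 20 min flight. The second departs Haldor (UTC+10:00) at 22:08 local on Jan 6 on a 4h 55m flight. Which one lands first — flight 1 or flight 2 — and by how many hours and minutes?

the first, by 3 hours 32 minutes

Flight 1 in UTC: 03:41 − 5:30 = 22:11 on Jan 5.
+15 hours 20 minutes → arrive 13:31 UTC on Jan 6.
Flight 2 in UTC: 22:08 − 10:00 = 12:08 on Jan 6.
+4 hours and 55 minutes → arrive 17:03 UTC on Jan 6.
Flight 1 lands earlier by 3 hours 32 minutes.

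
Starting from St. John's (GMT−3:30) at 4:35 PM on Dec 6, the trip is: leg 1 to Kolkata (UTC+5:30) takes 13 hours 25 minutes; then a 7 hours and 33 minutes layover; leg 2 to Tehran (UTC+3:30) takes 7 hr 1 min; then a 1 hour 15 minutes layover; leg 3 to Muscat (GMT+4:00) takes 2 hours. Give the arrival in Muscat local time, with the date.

Convert departure to UTC: 4:35 PM + 3:30 = 8:05 PM UTC on Dec 6.
Add 13 hours and 25 minutes leg 1 → 9:30 AM UTC (Dec 7).
Add 7 hours and 33 minutes layover in Kolkata → 5:03 PM UTC.
Add 7 hours 1 minute leg 2 → 12:04 AM UTC (Dec 8).
Add 1 hour and 15 minutes layover in Tehran → 1:19 AM UTC.
Add 2 hours leg 3 → 3:19 AM UTC.
Muscat is UTC+4:00, so local arrival = 3:19 AM + 4:00 = 7:19 AM on Dec 8.

7:19 AM on December 8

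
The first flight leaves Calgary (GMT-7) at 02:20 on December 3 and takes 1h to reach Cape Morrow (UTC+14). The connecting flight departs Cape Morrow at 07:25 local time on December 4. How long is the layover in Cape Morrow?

Convert departure to UTC: 02:20 + 7:00 = 09:20 UTC on Dec 3.
Add 1 hour flight time → 10:20 UTC.
Cape Morrow is UTC+14:00, so local arrival = 10:20 + 14:00 = 00:20 on Dec 4.
Layover = 07:25 − 00:20 = 7 hours 5 minutes.

7 hours 5 minutes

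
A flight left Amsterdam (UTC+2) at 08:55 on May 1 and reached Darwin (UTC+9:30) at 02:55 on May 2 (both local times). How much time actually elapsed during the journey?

Departure in UTC: 08:55 − 2:00 = 06:55 on May 1.
Arrival in UTC: 02:55 − 9:30 = 17:25 on May 1.
Elapsed = 17:25 − 06:55 = 10 hours 30 minutes.

10 hours 30 minutes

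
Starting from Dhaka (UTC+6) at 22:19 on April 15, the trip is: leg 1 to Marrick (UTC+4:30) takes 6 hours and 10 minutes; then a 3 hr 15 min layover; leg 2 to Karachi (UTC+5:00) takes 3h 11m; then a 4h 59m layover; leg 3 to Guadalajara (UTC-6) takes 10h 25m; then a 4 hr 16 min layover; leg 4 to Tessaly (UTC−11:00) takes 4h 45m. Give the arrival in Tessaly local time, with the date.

Convert departure to UTC: 22:19 − 6:00 = 16:19 UTC on Apr 15.
Add 6 hours 10 minutes leg 1 → 22:29 UTC.
Add 3 hours and 15 minutes layover in Marrick → 01:44 UTC (Apr 16).
Add 3 hours 11 minutes leg 2 → 04:55 UTC.
Add 4 hours and 59 minutes layover in Karachi → 09:54 UTC.
Add 10 hours 25 minutes leg 3 → 20:19 UTC.
Add 4 hours 16 minutes layover in Guadalajara → 00:35 UTC (Apr 17).
Add 4 hours 45 minutes leg 4 → 05:20 UTC.
Tessaly is UTC−11:00, so local arrival = 05:20 − 11:00 = 18:20 on Apr 16.

18:20 on April 16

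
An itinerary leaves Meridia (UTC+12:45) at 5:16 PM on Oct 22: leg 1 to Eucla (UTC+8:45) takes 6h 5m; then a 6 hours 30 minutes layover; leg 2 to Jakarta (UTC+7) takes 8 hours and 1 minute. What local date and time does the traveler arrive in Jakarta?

Convert departure to UTC: 5:16 PM − 12:45 = 4:31 AM UTC on Oct 22.
Add 6 hours 5 minutes leg 1 → 10:36 AM UTC.
Add 6 hours and 30 minutes layover in Eucla → 5:06 PM UTC.
Add 8 hours and 1 minute leg 2 → 1:07 AM UTC (Oct 23).
Jakarta is UTC+7:00, so local arrival = 1:07 AM + 7:00 = 8:07 AM on Oct 23.

8:07 AM on October 23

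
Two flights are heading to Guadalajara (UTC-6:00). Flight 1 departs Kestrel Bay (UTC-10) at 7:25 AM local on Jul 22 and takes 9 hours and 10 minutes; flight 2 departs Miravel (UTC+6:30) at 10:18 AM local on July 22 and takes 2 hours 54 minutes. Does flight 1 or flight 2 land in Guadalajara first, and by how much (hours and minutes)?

Flight 1 in UTC: 7:25 AM + 10:00 = 5:25 PM on Jul 22.
+9 hours and 10 minutes → arrive 2:35 AM UTC on Jul 23.
Flight 2 in UTC: 10:18 AM − 6:30 = 3:48 AM on Jul 22.
+2 hours and 54 minutes → arrive 6:42 AM UTC on Jul 22.
Flight 2 lands earlier by 19 hours 53 minutes.

the second, by 19 hours 53 minutes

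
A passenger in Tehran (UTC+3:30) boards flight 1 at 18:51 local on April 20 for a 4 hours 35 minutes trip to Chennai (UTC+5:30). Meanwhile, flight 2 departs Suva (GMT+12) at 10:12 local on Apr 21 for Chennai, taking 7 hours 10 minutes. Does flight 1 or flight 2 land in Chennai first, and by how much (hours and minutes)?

the first, by 9 hours 26 minutes

Flight 1 in UTC: 18:51 − 3:30 = 15:21 on Apr 20.
+4 hours and 35 minutes → arrive 19:56 UTC on Apr 20.
Flight 2 in UTC: 10:12 − 12:00 = 22:12 on Apr 20.
+7 hours 10 minutes → arrive 05:22 UTC on Apr 21.
Flight 1 lands earlier by 9 hours 26 minutes.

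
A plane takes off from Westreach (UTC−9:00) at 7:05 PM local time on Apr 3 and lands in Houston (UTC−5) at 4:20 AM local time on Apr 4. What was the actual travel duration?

Houston is 4:00 ahead of Westreach.
Clock-face elapsed time (ignoring zones) is 9 hours 15 minutes.
Actual elapsed = 9 hours 15 minutes − 4:00 = 5 hours 15 minutes.

5 hours 15 minutes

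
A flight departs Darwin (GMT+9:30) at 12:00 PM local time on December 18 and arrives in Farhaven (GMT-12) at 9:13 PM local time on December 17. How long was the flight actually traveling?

Farhaven is 21:30 behind Darwin.
Clock-face elapsed time (ignoring zones) is −14 hours 47 minutes.
Actual elapsed = −14 hours 47 minutes + 21:30 = 6 hours 43 minutes.

6 hours 43 minutes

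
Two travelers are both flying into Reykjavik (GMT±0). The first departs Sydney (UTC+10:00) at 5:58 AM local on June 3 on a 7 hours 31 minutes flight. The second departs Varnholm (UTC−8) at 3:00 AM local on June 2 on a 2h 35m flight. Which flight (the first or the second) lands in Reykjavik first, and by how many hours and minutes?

Flight 1 in UTC: 5:58 AM − 10:00 = 7:58 PM on Jun 2.
+7 hours and 31 minutes → arrive 3:29 AM UTC on Jun 3.
Flight 2 in UTC: 3:00 AM + 8:00 = 11:00 AM on Jun 2.
+2 hours 35 minutes → arrive 1:35 PM UTC on Jun 2.
Flight 2 lands earlier by 13 hours 54 minutes.

the second, by 13 hours 54 minutes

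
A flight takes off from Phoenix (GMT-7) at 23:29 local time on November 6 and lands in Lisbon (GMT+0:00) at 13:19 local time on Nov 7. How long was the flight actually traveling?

6 hours 50 minutes

Departure in UTC: 23:29 + 7:00 = 06:29 on Nov 7.
Arrival is already UTC: 13:19 on Nov 7.
Elapsed = 13:19 − 06:29 = 6 hours 50 minutes.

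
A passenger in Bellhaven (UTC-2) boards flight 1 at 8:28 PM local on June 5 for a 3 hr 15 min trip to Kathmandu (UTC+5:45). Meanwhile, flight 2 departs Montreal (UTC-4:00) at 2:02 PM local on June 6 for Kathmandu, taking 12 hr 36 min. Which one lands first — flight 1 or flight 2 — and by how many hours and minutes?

Flight 1 in UTC: 8:28 PM + 2:00 = 10:28 PM on Jun 5.
+3 hours and 15 minutes → arrive 1:43 AM UTC on Jun 6.
Flight 2 in UTC: 2:02 PM + 4:00 = 6:02 PM on Jun 6.
+12 hours and 36 minutes → arrive 6:38 AM UTC on Jun 7.
Flight 1 lands earlier by 28 hours 55 minutes.

the first, by 28 hours 55 minutes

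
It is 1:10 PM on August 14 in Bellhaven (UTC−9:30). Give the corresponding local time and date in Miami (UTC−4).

6:40 PM on August 14

In UTC: 1:10 PM + 9:30 = 10:40 PM on Aug 14.
Miami is UTC−4:00: 10:40 PM − 4:00 = 6:40 PM on Aug 14.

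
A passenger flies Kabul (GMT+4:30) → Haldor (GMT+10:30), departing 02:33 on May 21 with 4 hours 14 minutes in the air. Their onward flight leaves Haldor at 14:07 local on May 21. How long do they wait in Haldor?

Convert departure to UTC: 02:33 − 4:30 = 22:03 UTC on May 20.
Add 4 hours and 14 minutes flight time → 02:17 UTC (May 21).
Haldor is UTC+10:30, so local arrival = 02:17 + 10:30 = 12:47 on May 21.
Layover = 14:07 − 12:47 = 1 hour 20 minutes.

1 hour 20 minutes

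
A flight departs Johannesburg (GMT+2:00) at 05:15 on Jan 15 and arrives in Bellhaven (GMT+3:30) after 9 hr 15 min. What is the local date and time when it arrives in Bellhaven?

Convert departure to UTC: 05:15 − 2:00 = 03:15 UTC on Jan 15.
Add 9 hours 15 minutes travel time → 12:30 UTC.
Bellhaven is UTC+3:30, so local arrival = 12:30 + 3:30 = 16:00 on Jan 15.

16:00 on Jan 15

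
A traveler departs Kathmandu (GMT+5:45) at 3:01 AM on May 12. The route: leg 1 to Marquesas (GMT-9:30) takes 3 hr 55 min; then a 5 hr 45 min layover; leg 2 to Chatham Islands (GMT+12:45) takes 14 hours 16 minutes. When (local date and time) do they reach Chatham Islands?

9:57 AM on May 13

Convert departure to UTC: 3:01 AM − 5:45 = 9:16 PM UTC on May 11.
Add 3 hours 55 minutes leg 1 → 1:11 AM UTC (May 12).
Add 5 hours and 45 minutes layover in Marquesas → 6:56 AM UTC.
Add 14 hours 16 minutes leg 2 → 9:12 PM UTC.
Chatham Islands is UTC+12:45, so local arrival = 9:12 PM + 12:45 = 9:57 AM on May 13.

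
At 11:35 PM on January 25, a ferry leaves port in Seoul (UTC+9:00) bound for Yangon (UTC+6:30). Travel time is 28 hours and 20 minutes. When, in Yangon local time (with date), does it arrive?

1:25 AM on January 27

Convert departure to UTC: 11:35 PM − 9:00 = 2:35 PM UTC on Jan 25.
Add 28 hours and 20 minutes travel time → 6:55 PM UTC (Jan 26).
Yangon is UTC+6:30, so local arrival = 6:55 PM + 6:30 = 1:25 AM on Jan 27.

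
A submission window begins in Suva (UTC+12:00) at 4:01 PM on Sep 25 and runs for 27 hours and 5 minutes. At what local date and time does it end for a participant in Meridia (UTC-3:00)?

Convert start to UTC: 4:01 PM − 12:00 = 4:01 AM UTC on Sep 25.
Add 27 hours 5 minutes duration → 7:06 AM UTC (Sep 26).
Meridia is UTC−3:00, so local end time = 7:06 AM − 3:00 = 4:06 AM on Sep 26.

4:06 AM on Sep 26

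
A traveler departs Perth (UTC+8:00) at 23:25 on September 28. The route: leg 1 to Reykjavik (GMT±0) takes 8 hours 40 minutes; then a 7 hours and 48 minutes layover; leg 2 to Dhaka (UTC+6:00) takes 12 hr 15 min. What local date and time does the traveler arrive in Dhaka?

02:08 on September 30

Convert departure to UTC: 23:25 − 8:00 = 15:25 UTC on Sep 28.
Add 8 hours and 40 minutes leg 1 → 00:05 UTC (Sep 29).
Add 7 hours and 48 minutes layover in Reykjavik → 07:53 UTC.
Add 12 hours 15 minutes leg 2 → 20:08 UTC.
Dhaka is UTC+6:00, so local arrival = 20:08 + 6:00 = 02:08 on Sep 30.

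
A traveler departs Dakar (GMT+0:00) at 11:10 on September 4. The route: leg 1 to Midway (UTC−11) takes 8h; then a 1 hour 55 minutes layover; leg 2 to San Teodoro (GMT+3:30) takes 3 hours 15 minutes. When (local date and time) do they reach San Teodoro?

Dakar is at UTC+0, so departure is already 11:10 UTC on Sep 4.
Add 8 hours leg 1 → 19:10 UTC.
Add 1 hour and 55 minutes layover in Midway → 21:05 UTC.
Add 3 hours and 15 minutes leg 2 → 00:20 UTC (Sep 5).
San Teodoro is UTC+3:30, so local arrival = 00:20 + 3:30 = 03:50 on Sep 5.

03:50 on September 5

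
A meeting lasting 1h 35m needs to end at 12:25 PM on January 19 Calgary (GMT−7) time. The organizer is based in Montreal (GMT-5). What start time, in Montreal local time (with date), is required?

Target end time in UTC: 12:25 PM + 7:00 = 7:25 PM on Jan 19.
Subtract 1 hour 35 minutes → start 5:50 PM UTC on Jan 19.
Montreal is UTC−5:00: 5:50 PM − 5:00 = 12:50 PM on Jan 19.

12:50 PM on Jan 19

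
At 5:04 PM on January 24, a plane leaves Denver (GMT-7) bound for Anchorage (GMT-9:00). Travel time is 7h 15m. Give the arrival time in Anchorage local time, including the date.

Anchorage is 2:00 behind Denver.
After 7 hours and 15 minutes it is 12:19 AM (Jan 25) in Denver.
Shift by the zone difference: 12:19 AM − 2:00 = 10:19 PM on Jan 24 in Anchorage.

10:19 PM on January 24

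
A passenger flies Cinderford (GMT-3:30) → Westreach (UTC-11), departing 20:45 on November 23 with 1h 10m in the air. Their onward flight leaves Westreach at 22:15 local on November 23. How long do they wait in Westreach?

Convert departure to UTC: 20:45 + 3:30 = 00:15 UTC on Nov 24.
Add 1 hour and 10 minutes flight time → 01:25 UTC.
Westreach is UTC−11:00, so local arrival = 01:25 − 11:00 = 14:25 on Nov 23.
Layover = 22:15 − 14:25 = 7 hours 50 minutes.

7 hours 50 minutes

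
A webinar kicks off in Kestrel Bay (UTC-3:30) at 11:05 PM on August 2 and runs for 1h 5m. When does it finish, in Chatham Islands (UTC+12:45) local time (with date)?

4:25 PM on August 3

Chatham Islands is 16:15 ahead of Kestrel Bay.
After 1 hour 5 minutes it is 12:10 AM (Aug 3) in Kestrel Bay.
Shift by the zone difference: 12:10 AM + 16:15 = 4:25 PM on Aug 3 in Chatham Islands.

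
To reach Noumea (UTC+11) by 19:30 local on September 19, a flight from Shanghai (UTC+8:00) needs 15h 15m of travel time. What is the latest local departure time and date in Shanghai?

01:15 on September 19

Target arrival in UTC: 19:30 − 11:00 = 08:30 on Sep 19.
Subtract 15 hours 15 minutes → departure 17:15 UTC on Sep 18.
Shanghai is UTC+8:00: 17:15 + 8:00 = 01:15 on Sep 19.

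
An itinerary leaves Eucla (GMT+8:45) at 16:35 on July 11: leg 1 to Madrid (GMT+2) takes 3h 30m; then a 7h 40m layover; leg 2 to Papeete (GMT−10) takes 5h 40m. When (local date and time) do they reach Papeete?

14:40 on July 11

Convert departure to UTC: 16:35 − 8:45 = 07:50 UTC on Jul 11.
Add 3 hours and 30 minutes leg 1 → 11:20 UTC.
Add 7 hours and 40 minutes layover in Madrid → 19:00 UTC.
Add 5 hours and 40 minutes leg 2 → 00:40 UTC (Jul 12).
Papeete is UTC−10:00, so local arrival = 00:40 − 10:00 = 14:40 on Jul 11.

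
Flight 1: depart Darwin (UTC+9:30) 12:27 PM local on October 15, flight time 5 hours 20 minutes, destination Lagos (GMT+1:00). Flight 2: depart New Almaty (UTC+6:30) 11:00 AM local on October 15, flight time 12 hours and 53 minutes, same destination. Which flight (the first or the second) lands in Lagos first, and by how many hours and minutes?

Flight 1 in UTC: 12:27 PM − 9:30 = 2:57 AM on Oct 15.
+5 hours and 20 minutes → arrive 8:17 AM UTC on Oct 15.
Flight 2 in UTC: 11:00 AM − 6:30 = 4:30 AM on Oct 15.
+12 hours and 53 minutes → arrive 5:23 PM UTC on Oct 15.
Flight 1 lands earlier by 9 hours 6 minutes.

the first, by 9 hours 6 minutes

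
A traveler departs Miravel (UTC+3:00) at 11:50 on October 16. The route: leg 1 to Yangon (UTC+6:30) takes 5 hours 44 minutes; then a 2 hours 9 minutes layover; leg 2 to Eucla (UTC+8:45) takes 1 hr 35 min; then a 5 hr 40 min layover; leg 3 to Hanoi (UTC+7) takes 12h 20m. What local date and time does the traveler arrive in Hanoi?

Convert departure to UTC: 11:50 − 3:00 = 08:50 UTC on Oct 16.
Add 5 hours 44 minutes leg 1 → 14:34 UTC.
Add 2 hours 9 minutes layover in Yangon → 16:43 UTC.
Add 1 hour 35 minutes leg 2 → 18:18 UTC.
Add 5 hours and 40 minutes layover in Eucla → 23:58 UTC.
Add 12 hours and 20 minutes leg 3 → 12:18 UTC (Oct 17).
Hanoi is UTC+7:00, so local arrival = 12:18 + 7:00 = 19:18 on Oct 17.

19:18 on Oct 17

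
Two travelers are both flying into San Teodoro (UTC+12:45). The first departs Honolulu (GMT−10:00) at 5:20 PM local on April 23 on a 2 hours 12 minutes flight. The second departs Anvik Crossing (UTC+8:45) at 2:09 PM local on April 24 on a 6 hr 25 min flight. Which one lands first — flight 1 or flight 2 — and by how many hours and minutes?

the first, by 6 hours 17 minutes

Flight 1 in UTC: 5:20 PM + 10:00 = 3:20 AM on Apr 24.
+2 hours 12 minutes → arrive 5:32 AM UTC on Apr 24.
Flight 2 in UTC: 2:09 PM − 8:45 = 5:24 AM on Apr 24.
+6 hours and 25 minutes → arrive 11:49 AM UTC on Apr 24.
Flight 1 lands earlier by 6 hours 17 minutes.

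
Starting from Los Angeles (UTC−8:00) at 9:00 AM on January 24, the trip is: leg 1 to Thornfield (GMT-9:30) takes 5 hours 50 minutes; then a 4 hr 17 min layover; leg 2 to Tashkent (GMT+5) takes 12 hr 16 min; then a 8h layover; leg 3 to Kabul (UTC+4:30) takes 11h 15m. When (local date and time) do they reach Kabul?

3:08 PM on January 26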